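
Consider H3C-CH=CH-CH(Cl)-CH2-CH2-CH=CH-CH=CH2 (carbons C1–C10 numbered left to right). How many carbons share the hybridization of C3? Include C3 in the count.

6

C3 is sp2 (one π bond).
C1: sp3
C2: sp2 ✓
C3: sp2 ✓
C4: sp3
C5: sp3
C6: sp3
C7: sp2 ✓
C8: sp2 ✓
C9: sp2 ✓
C10: sp2 ✓
6 carbons are sp2.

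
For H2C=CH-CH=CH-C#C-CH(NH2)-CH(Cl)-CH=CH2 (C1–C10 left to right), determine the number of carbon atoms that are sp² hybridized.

6

C1: sp2 ✓
C2: sp2 ✓
C3: sp2 ✓
C4: sp2 ✓
C5: sp
C6: sp
C7: sp3
C8: sp3
C9: sp2 ✓
C10: sp2 ✓
C1, C2, C3, C4, C9, C10 → 6 sp2 carbons.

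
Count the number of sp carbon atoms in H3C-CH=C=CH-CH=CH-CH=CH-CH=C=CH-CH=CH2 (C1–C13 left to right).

2

C1: sp3
C2: sp2
C3: sp ✓
C4: sp2
C5: sp2
C6: sp2
C7: sp2
C8: sp2
C9: sp2
C10: sp ✓
C11: sp2
C12: sp2
C13: sp2
C3, C10 → 2 sp carbons.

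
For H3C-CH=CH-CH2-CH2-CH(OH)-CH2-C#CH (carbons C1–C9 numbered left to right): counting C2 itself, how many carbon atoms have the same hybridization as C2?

C2 is sp2 (one π bond).
C1: sp3
C2: sp2 ✓
C3: sp2 ✓
C4: sp3
C5: sp3
C6: sp3
C7: sp3
C8: sp
C9: sp
2 carbons are sp2.

2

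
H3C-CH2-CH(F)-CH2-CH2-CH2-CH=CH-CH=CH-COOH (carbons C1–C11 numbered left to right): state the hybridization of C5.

sp3

C5 — 4 σ bonds. Steric number 4, so sp3.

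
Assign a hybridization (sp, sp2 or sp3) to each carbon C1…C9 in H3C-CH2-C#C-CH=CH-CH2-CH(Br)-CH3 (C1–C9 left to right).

C1: 4 σ bonds; 4 regions of electron density → sp3.
C2 is sp3: 4 σ bonds, 4 electron-density regions.
C3: 2 σ bonds, plus two π bonds; 2 regions of electron density → sp.
C4 (2 σ bonds, plus two π bonds) has steric number 2: sp.
C5 carries 3 σ bonds, plus one π bond, giving a steric number of 3, so it is sp2.
C6 (3 σ bonds, plus one π bond) has steric number 3: sp2.
C7: 4 σ bonds; 4 regions of electron density → sp3.
C8 has 4 σ bonds: steric number 4 → sp3.
C9 carries 4 σ bonds, giving a steric number of 4, so it is sp3.

C1 sp3, C2 sp3, C3 sp, C4 sp, C5 sp2, C6 sp2, C7 sp3, C8 sp3, C9 sp3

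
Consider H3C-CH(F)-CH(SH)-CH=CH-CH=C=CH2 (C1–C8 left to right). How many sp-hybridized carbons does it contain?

C1: sp3
C2: sp3
C3: sp3
C4: sp2
C5: sp2
C6: sp2
C7: sp ✓
C8: sp2
C7 → 1 sp carbon.

1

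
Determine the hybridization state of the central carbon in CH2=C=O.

The central carbon carries 2 σ bonds, plus two π bonds, giving a steric number of 2, so it is sp.

sp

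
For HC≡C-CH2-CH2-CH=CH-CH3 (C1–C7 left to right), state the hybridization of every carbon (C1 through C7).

C1 sp, C2 sp, C3 sp3, C4 sp3, C5 sp2, C6 sp2, C7 sp3

C1 has 2 σ bonds, plus two π bonds: steric number 2 → sp.
C2 is sp: 2 σ bonds, plus two π bonds, 2 electron-density regions.
C3 is sp3: 4 σ bonds, 4 electron-density regions.
C4 carries 4 σ bonds, giving a steric number of 4, so it is sp3.
C5 is sp2: 3 σ bonds, plus one π bond, 3 electron-density regions.
C6 has 3 σ bonds, plus one π bond: steric number 3 → sp2.
C7 has 4 σ bonds: steric number 4 → sp3.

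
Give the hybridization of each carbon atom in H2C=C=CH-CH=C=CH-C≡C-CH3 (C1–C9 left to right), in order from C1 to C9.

C1 is sp2: 3 σ bonds, plus one π bond, 3 electron-density regions.
C2 carries 2 σ bonds, plus two π bonds, giving a steric number of 2, so it is sp.
C3: 3 σ bonds, plus one π bond — 3 electron domains, sp2.
C4 has 3 σ bonds, plus one π bond: steric number 3 → sp2.
C5 is sp: 2 σ bonds, plus two π bonds, 2 electron-density regions.
C6: 3 σ bonds, plus one π bond — 3 electron domains, sp2.
C7 — 2 σ bonds, plus two π bonds. Steric number 2, so sp.
C8 is sp: 2 σ bonds, plus two π bonds, 2 electron-density regions.
C9 carries 4 σ bonds, giving a steric number of 4, so it is sp3.

C1 sp2, C2 sp, C3 sp2, C4 sp2, C5 sp, C6 sp2, C7 sp, C8 sp, C9 sp3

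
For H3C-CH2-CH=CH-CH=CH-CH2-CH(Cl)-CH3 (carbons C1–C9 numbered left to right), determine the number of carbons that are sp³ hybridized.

5

C1: sp3 ✓
C2: sp3 ✓
C3: sp2
C4: sp2
C5: sp2
C6: sp2
C7: sp3 ✓
C8: sp3 ✓
C9: sp3 ✓
C1, C2, C7, C8, C9 → 5 sp3 carbons.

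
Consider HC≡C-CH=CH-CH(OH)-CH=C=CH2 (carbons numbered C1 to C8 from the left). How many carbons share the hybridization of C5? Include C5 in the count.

C5 is sp3 (only σ bonds).
C1: sp
C2: sp
C3: sp2
C4: sp2
C5: sp3 ✓
C6: sp2
C7: sp
C8: sp2
1 carbon is sp3.

1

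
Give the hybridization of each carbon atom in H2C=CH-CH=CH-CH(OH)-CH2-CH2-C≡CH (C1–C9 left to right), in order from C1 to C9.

C1 — 3 σ bonds, plus one π bond. Steric number 3, so sp2.
C2 is sp2: 3 σ bonds, plus one π bond, 3 electron-density regions.
C3 — 3 σ bonds, plus one π bond. Steric number 3, so sp2.
C4 — 3 σ bonds, plus one π bond. Steric number 3, so sp2.
C5: 4 σ bonds — 4 electron domains, sp3.
C6 (4 σ bonds) has steric number 4: sp3.
C7 has 4 σ bonds: steric number 4 → sp3.
C8: 2 σ bonds, plus two π bonds; 2 regions of electron density → sp.
C9: 2 σ bonds, plus two π bonds — 2 electron domains, sp.

C1 sp2, C2 sp2, C3 sp2, C4 sp2, C5 sp3, C6 sp3, C7 sp3, C8 sp, C9 sp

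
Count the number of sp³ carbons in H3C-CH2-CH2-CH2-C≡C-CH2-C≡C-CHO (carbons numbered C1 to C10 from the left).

5

C1: sp3 ✓
C2: sp3 ✓
C3: sp3 ✓
C4: sp3 ✓
C5: sp
C6: sp
C7: sp3 ✓
C8: sp
C9: sp
C10: sp2
C1, C2, C3, C4, C7 → 5 sp3 carbons.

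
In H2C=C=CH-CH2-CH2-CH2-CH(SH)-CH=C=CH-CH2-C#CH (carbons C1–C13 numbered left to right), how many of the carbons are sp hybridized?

4

C1: sp2
C2: sp ✓
C3: sp2
C4: sp3
C5: sp3
C6: sp3
C7: sp3
C8: sp2
C9: sp ✓
C10: sp2
C11: sp3
C12: sp ✓
C13: sp ✓
C2, C9, C12, C13 → 4 sp carbons.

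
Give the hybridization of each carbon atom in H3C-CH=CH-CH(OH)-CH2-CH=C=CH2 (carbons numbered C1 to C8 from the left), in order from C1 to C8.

C1 sp3, C2 sp2, C3 sp2, C4 sp3, C5 sp3, C6 sp2, C7 sp, C8 sp2

C1 — 4 σ bonds. Steric number 4, so sp3.
C2 is sp2: 3 σ bonds, plus one π bond, 3 electron-density regions.
C3 — 3 σ bonds, plus one π bond. Steric number 3, so sp2.
C4 (4 σ bonds) has steric number 4: sp3.
C5: 4 σ bonds; 4 regions of electron density → sp3.
C6 is sp2: 3 σ bonds, plus one π bond, 3 electron-density regions.
C7 carries 2 σ bonds, plus two π bonds, giving a steric number of 2, so it is sp.
C8: 3 σ bonds, plus one π bond; 3 regions of electron density → sp2.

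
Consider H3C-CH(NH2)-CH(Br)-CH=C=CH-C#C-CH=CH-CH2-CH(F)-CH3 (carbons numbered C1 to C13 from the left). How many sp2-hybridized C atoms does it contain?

C1: sp3
C2: sp3
C3: sp3
C4: sp2 ✓
C5: sp
C6: sp2 ✓
C7: sp
C8: sp
C9: sp2 ✓
C10: sp2 ✓
C11: sp3
C12: sp3
C13: sp3
C4, C6, C9, C10 → 4 sp2 carbons.

4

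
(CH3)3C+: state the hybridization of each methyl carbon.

sp^3

Each methyl carbon (4 σ bonds) has steric number 4: sp3.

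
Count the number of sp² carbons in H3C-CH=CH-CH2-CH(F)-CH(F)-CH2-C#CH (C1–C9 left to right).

2

C1: sp3
C2: sp2 ✓
C3: sp2 ✓
C4: sp3
C5: sp3
C6: sp3
C7: sp3
C8: sp
C9: sp
C2, C3 → 2 sp2 carbons.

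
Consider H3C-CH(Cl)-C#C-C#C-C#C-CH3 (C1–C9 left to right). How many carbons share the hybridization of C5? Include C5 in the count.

6

C5 is sp (two π bonds).
C1: sp3
C2: sp3
C3: sp ✓
C4: sp ✓
C5: sp ✓
C6: sp ✓
C7: sp ✓
C8: sp ✓
C9: sp3
6 carbons are sp.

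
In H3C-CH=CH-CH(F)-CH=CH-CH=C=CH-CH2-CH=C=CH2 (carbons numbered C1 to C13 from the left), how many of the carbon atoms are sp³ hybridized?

3

C1: sp3 ✓
C2: sp2
C3: sp2
C4: sp3 ✓
C5: sp2
C6: sp2
C7: sp2
C8: sp
C9: sp2
C10: sp3 ✓
C11: sp2
C12: sp
C13: sp2
C1, C4, C10 → 3 sp3 carbons.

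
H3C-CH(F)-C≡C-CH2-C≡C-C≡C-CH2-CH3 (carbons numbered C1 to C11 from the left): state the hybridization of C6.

C6 has 2 σ bonds, plus two π bonds: steric number 2 → sp.

sp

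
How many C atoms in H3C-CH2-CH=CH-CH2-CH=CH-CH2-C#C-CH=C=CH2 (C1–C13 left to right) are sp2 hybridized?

C1: sp3
C2: sp3
C3: sp2 ✓
C4: sp2 ✓
C5: sp3
C6: sp2 ✓
C7: sp2 ✓
C8: sp3
C9: sp
C10: sp
C11: sp2 ✓
C12: sp
C13: sp2 ✓
C3, C4, C6, C7, C11, C13 → 6 sp2 carbons.

6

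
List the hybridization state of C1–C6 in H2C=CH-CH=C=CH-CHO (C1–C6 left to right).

C1 (3 σ bonds, plus one π bond) has steric number 3: sp2.
C2 carries 3 σ bonds, plus one π bond, giving a steric number of 3, so it is sp2.
C3: 3 σ bonds, plus one π bond; 3 regions of electron density → sp2.
C4: 2 σ bonds, plus two π bonds — 2 electron domains, sp.
C5 (3 σ bonds, plus one π bond) has steric number 3: sp2.
C6: 3 σ bonds, plus one π bond — 3 electron domains, sp2.

C1 sp2, C2 sp2, C3 sp2, C4 sp, C5 sp2, C6 sp2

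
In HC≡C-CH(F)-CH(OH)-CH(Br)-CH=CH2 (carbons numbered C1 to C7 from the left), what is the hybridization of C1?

sp

C1 (2 σ bonds, plus two π bonds) has steric number 2: sp.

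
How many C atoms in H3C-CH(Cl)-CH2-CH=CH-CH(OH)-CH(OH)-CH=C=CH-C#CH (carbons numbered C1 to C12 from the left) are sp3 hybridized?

C1: sp3 ✓
C2: sp3 ✓
C3: sp3 ✓
C4: sp2
C5: sp2
C6: sp3 ✓
C7: sp3 ✓
C8: sp2
C9: sp
C10: sp2
C11: sp
C12: sp
C1, C2, C3, C6, C7 → 5 sp3 carbons.

5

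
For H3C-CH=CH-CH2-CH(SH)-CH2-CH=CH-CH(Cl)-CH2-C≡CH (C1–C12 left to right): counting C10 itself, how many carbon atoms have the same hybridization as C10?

6

C10 is sp3 (only σ bonds).
C1: sp3 ✓
C2: sp2
C3: sp2
C4: sp3 ✓
C5: sp3 ✓
C6: sp3 ✓
C7: sp2
C8: sp2
C9: sp3 ✓
C10: sp3 ✓
C11: sp
C12: sp
6 carbons are sp3.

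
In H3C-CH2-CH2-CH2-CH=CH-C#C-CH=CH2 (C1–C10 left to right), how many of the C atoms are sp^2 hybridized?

4

C1: sp3
C2: sp3
C3: sp3
C4: sp3
C5: sp2 ✓
C6: sp2 ✓
C7: sp
C8: sp
C9: sp2 ✓
C10: sp2 ✓
C5, C6, C9, C10 → 4 sp2 carbons.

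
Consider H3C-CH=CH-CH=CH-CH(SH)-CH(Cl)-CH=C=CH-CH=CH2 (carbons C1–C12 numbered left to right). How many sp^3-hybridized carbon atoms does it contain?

3

C1: sp3 ✓
C2: sp2
C3: sp2
C4: sp2
C5: sp2
C6: sp3 ✓
C7: sp3 ✓
C8: sp2
C9: sp
C10: sp2
C11: sp2
C12: sp2
C1, C6, C7 → 3 sp3 carbons.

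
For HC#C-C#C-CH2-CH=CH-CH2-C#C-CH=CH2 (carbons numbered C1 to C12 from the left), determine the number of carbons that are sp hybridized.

C1: sp ✓
C2: sp ✓
C3: sp ✓
C4: sp ✓
C5: sp3
C6: sp2
C7: sp2
C8: sp3
C9: sp ✓
C10: sp ✓
C11: sp2
C12: sp2
C1, C2, C3, C4, C9, C10 → 6 sp carbons.

6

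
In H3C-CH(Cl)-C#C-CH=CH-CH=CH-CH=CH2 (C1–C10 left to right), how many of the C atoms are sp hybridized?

2

C1: sp3
C2: sp3
C3: sp ✓
C4: sp ✓
C5: sp2
C6: sp2
C7: sp2
C8: sp2
C9: sp2
C10: sp2
C3, C4 → 2 sp carbons.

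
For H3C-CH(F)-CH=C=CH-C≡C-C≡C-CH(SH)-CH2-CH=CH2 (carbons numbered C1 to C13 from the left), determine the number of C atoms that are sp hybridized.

C1: sp3
C2: sp3
C3: sp2
C4: sp ✓
C5: sp2
C6: sp ✓
C7: sp ✓
C8: sp ✓
C9: sp ✓
C10: sp3
C11: sp3
C12: sp2
C13: sp2
C4, C6, C7, C8, C9 → 5 sp carbons.

5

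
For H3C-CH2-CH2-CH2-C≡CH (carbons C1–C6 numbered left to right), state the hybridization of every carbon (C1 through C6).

C1 sp3, C2 sp3, C3 sp3, C4 sp3, C5 sp, C6 sp

C1: 4 σ bonds — 4 electron domains, sp3.
C2 (4 σ bonds) has steric number 4: sp3.
C3: 4 σ bonds — 4 electron domains, sp3.
C4 has 4 σ bonds: steric number 4 → sp3.
C5: 2 σ bonds, plus two π bonds — 2 electron domains, sp.
C6 — 2 σ bonds, plus two π bonds. Steric number 2, so sp.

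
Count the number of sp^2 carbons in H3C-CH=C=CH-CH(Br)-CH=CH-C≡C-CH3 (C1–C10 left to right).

4

C1: sp3
C2: sp2 ✓
C3: sp
C4: sp2 ✓
C5: sp3
C6: sp2 ✓
C7: sp2 ✓
C8: sp
C9: sp
C10: sp3
C2, C4, C6, C7 → 4 sp2 carbons.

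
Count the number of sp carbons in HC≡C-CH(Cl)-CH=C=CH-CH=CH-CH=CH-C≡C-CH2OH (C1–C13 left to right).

C1: sp ✓
C2: sp ✓
C3: sp3
C4: sp2
C5: sp ✓
C6: sp2
C7: sp2
C8: sp2
C9: sp2
C10: sp2
C11: sp ✓
C12: sp ✓
C13: sp3
C1, C2, C5, C11, C12 → 5 sp carbons.

5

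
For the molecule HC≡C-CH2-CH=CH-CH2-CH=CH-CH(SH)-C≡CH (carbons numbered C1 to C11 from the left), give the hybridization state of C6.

sp3

C6 is sp3: 4 σ bonds, 4 electron-density regions.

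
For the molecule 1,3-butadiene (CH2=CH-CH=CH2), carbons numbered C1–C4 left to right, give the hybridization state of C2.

sp²

C2 — 3 σ bonds, plus one π bond. Steric number 3, so sp2.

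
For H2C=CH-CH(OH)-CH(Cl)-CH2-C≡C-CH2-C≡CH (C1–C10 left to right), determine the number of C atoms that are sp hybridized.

C1: sp2
C2: sp2
C3: sp3
C4: sp3
C5: sp3
C6: sp ✓
C7: sp ✓
C8: sp3
C9: sp ✓
C10: sp ✓
C6, C7, C9, C10 → 4 sp carbons.

4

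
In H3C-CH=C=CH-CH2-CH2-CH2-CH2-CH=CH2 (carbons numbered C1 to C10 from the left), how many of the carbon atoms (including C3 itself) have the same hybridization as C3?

C3 is sp (two π bonds).
C1: sp3
C2: sp2
C3: sp ✓
C4: sp2
C5: sp3
C6: sp3
C7: sp3
C8: sp3
C9: sp2
C10: sp2
1 carbon is sp.

1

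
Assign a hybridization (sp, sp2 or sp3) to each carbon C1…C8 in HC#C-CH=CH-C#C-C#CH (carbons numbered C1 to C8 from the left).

C1 sp, C2 sp, C3 sp2, C4 sp2, C5 sp, C6 sp, C7 sp, C8 sp

C1 has 2 σ bonds, plus two π bonds: steric number 2 → sp.
C2: 2 σ bonds, plus two π bonds; 2 regions of electron density → sp.
C3 carries 3 σ bonds, plus one π bond, giving a steric number of 3, so it is sp2.
C4 — 3 σ bonds, plus one π bond. Steric number 3, so sp2.
C5: 2 σ bonds, plus two π bonds — 2 electron domains, sp.
C6: 2 σ bonds, plus two π bonds — 2 electron domains, sp.
C7 — 2 σ bonds, plus two π bonds. Steric number 2, so sp.
C8 (2 σ bonds, plus two π bonds) has steric number 2: sp.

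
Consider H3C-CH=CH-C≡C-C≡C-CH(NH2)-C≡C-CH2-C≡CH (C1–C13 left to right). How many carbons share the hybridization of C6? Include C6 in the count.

C6 is sp (two π bonds).
C1: sp3
C2: sp2
C3: sp2
C4: sp ✓
C5: sp ✓
C6: sp ✓
C7: sp ✓
C8: sp3
C9: sp ✓
C10: sp ✓
C11: sp3
C12: sp ✓
C13: sp ✓
8 carbons are sp.

8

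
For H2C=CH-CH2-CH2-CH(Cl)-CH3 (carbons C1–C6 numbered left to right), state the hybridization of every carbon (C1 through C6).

C1: 3 σ bonds, plus one π bond; 3 regions of electron density → sp2.
C2: 3 σ bonds, plus one π bond; 3 regions of electron density → sp2.
C3 (4 σ bonds) has steric number 4: sp3.
C4 — 4 σ bonds. Steric number 4, so sp3.
C5 (4 σ bonds) has steric number 4: sp3.
C6 carries 4 σ bonds, giving a steric number of 4, so it is sp3.

C1 sp2, C2 sp2, C3 sp3, C4 sp3, C5 sp3, C6 sp3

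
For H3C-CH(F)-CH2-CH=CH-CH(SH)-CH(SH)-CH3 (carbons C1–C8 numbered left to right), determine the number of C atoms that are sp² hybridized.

2

C1: sp3
C2: sp3
C3: sp3
C4: sp2 ✓
C5: sp2 ✓
C6: sp3
C7: sp3
C8: sp3
C4, C5 → 2 sp2 carbons.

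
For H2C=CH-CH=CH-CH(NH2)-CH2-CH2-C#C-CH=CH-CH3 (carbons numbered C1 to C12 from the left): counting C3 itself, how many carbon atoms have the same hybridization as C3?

6

C3 is sp2 (one π bond).
C1: sp2 ✓
C2: sp2 ✓
C3: sp2 ✓
C4: sp2 ✓
C5: sp3
C6: sp3
C7: sp3
C8: sp
C9: sp
C10: sp2 ✓
C11: sp2 ✓
C12: sp3
6 carbons are sp2.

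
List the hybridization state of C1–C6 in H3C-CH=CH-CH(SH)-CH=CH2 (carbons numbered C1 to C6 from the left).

C1: 4 σ bonds — 4 electron domains, sp3.
C2 has 3 σ bonds, plus one π bond: steric number 3 → sp2.
C3: 3 σ bonds, plus one π bond; 3 regions of electron density → sp2.
C4 (4 σ bonds) has steric number 4: sp3.
C5 carries 3 σ bonds, plus one π bond, giving a steric number of 3, so it is sp2.
C6: 3 σ bonds, plus one π bond; 3 regions of electron density → sp2.

C1 sp3, C2 sp2, C3 sp2, C4 sp3, C5 sp2, C6 sp2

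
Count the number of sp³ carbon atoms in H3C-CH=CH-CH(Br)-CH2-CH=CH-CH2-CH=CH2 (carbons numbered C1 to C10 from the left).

C1: sp3 ✓
C2: sp2
C3: sp2
C4: sp3 ✓
C5: sp3 ✓
C6: sp2
C7: sp2
C8: sp3 ✓
C9: sp2
C10: sp2
C1, C4, C5, C8 → 4 sp3 carbons.

4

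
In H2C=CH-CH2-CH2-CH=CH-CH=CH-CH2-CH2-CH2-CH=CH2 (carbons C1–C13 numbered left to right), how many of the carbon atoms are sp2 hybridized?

8

C1: sp2 ✓
C2: sp2 ✓
C3: sp3
C4: sp3
C5: sp2 ✓
C6: sp2 ✓
C7: sp2 ✓
C8: sp2 ✓
C9: sp3
C10: sp3
C11: sp3
C12: sp2 ✓
C13: sp2 ✓
C1, C2, C5, C6, C7, C8, C12, C13 → 8 sp2 carbons.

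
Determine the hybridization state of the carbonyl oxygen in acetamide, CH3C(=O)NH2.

sp2

The carbonyl oxygen: 1 σ bond and 2 lone pairs, plus one π bond; 3 regions of electron density → sp2.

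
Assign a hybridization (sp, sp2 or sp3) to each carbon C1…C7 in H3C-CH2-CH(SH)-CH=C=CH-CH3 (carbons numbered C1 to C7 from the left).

C1: 4 σ bonds; 4 regions of electron density → sp3.
C2 has 4 σ bonds: steric number 4 → sp3.
C3 (4 σ bonds) has steric number 4: sp3.
C4: 3 σ bonds, plus one π bond; 3 regions of electron density → sp2.
C5: 2 σ bonds, plus two π bonds; 2 regions of electron density → sp.
C6 has 3 σ bonds, plus one π bond: steric number 3 → sp2.
C7 (4 σ bonds) has steric number 4: sp3.

C1 sp3, C2 sp3, C3 sp3, C4 sp2, C5 sp, C6 sp2, C7 sp3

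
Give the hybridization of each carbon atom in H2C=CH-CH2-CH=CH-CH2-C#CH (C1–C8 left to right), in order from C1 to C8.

C1 sp2, C2 sp2, C3 sp3, C4 sp2, C5 sp2, C6 sp3, C7 sp, C8 sp

C1 — 3 σ bonds, plus one π bond. Steric number 3, so sp2.
C2: 3 σ bonds, plus one π bond — 3 electron domains, sp2.
C3 carries 4 σ bonds, giving a steric number of 4, so it is sp3.
C4 carries 3 σ bonds, plus one π bond, giving a steric number of 3, so it is sp2.
C5 carries 3 σ bonds, plus one π bond, giving a steric number of 3, so it is sp2.
C6 — 4 σ bonds. Steric number 4, so sp3.
C7 is sp: 2 σ bonds, plus two π bonds, 2 electron-density regions.
C8 — 2 σ bonds, plus two π bonds. Steric number 2, so sp.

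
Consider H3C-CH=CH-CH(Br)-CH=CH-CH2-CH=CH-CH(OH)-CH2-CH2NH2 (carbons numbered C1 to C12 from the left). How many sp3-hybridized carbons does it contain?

C1: sp3 ✓
C2: sp2
C3: sp2
C4: sp3 ✓
C5: sp2
C6: sp2
C7: sp3 ✓
C8: sp2
C9: sp2
C10: sp3 ✓
C11: sp3 ✓
C12: sp3 ✓
C1, C4, C7, C10, C11, C12 → 6 sp3 carbons.

6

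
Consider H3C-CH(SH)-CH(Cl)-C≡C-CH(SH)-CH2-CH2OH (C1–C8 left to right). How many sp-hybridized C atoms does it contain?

C1: sp3
C2: sp3
C3: sp3
C4: sp ✓
C5: sp ✓
C6: sp3
C7: sp3
C8: sp3
C4, C5 → 2 sp carbons.

2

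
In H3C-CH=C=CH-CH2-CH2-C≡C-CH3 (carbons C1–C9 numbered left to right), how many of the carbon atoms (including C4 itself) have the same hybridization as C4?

C4 is sp2 (one π bond).
C1: sp3
C2: sp2 ✓
C3: sp
C4: sp2 ✓
C5: sp3
C6: sp3
C7: sp
C8: sp
C9: sp3
2 carbons are sp2.

2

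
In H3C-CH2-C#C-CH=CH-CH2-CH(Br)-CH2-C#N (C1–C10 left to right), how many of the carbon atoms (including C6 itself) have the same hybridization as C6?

2

C6 is sp2 (one π bond).
C1: sp3
C2: sp3
C3: sp
C4: sp
C5: sp2 ✓
C6: sp2 ✓
C7: sp3
C8: sp3
C9: sp3
C10: sp
2 carbons are sp2.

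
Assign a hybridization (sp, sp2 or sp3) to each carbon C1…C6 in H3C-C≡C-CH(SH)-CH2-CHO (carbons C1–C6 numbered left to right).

C1: 4 σ bonds — 4 electron domains, sp3.
C2 (2 σ bonds, plus two π bonds) has steric number 2: sp.
C3: 2 σ bonds, plus two π bonds; 2 regions of electron density → sp.
C4: 4 σ bonds — 4 electron domains, sp3.
C5 — 4 σ bonds. Steric number 4, so sp3.
C6: 3 σ bonds, plus one π bond; 3 regions of electron density → sp2.

C1 sp3, C2 sp, C3 sp, C4 sp3, C5 sp3, C6 sp2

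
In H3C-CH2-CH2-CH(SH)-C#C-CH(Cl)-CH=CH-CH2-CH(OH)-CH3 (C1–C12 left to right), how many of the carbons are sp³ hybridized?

C1: sp3 ✓
C2: sp3 ✓
C3: sp3 ✓
C4: sp3 ✓
C5: sp
C6: sp
C7: sp3 ✓
C8: sp2
C9: sp2
C10: sp3 ✓
C11: sp3 ✓
C12: sp3 ✓
C1, C2, C3, C4, C7, C10, C11, C12 → 8 sp3 carbons.

8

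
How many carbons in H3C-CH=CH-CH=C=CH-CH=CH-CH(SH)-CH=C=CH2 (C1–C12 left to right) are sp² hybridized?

C1: sp3
C2: sp2 ✓
C3: sp2 ✓
C4: sp2 ✓
C5: sp
C6: sp2 ✓
C7: sp2 ✓
C8: sp2 ✓
C9: sp3
C10: sp2 ✓
C11: sp
C12: sp2 ✓
C2, C3, C4, C6, C7, C8, C10, C12 → 8 sp2 carbons.

8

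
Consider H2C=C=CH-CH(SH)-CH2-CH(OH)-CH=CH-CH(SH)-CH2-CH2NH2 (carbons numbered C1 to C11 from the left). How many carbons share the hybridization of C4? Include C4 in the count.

C4 is sp3 (only σ bonds).
C1: sp2
C2: sp
C3: sp2
C4: sp3 ✓
C5: sp3 ✓
C6: sp3 ✓
C7: sp2
C8: sp2
C9: sp3 ✓
C10: sp3 ✓
C11: sp3 ✓
6 carbons are sp3.

6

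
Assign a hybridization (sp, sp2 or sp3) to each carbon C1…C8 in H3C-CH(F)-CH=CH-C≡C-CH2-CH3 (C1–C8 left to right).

C1 sp3, C2 sp3, C3 sp2, C4 sp2, C5 sp, C6 sp, C7 sp3, C8 sp3

C1 (4 σ bonds) has steric number 4: sp3.
C2 (4 σ bonds) has steric number 4: sp3.
C3 carries 3 σ bonds, plus one π bond, giving a steric number of 3, so it is sp2.
C4 is sp2: 3 σ bonds, plus one π bond, 3 electron-density regions.
C5 is sp: 2 σ bonds, plus two π bonds, 2 electron-density regions.
C6 — 2 σ bonds, plus two π bonds. Steric number 2, so sp.
C7 carries 4 σ bonds, giving a steric number of 4, so it is sp3.
C8 — 4 σ bonds. Steric number 4, so sp3.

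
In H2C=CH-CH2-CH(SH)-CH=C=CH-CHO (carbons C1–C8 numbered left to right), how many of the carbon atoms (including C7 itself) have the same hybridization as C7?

C7 is sp2 (one π bond).
C1: sp2 ✓
C2: sp2 ✓
C3: sp3
C4: sp3
C5: sp2 ✓
C6: sp
C7: sp2 ✓
C8: sp2 ✓
5 carbons are sp2.

5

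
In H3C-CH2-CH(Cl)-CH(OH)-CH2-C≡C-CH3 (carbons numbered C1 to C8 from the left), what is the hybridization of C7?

C7 — 2 σ bonds, plus two π bonds. Steric number 2, so sp.

sp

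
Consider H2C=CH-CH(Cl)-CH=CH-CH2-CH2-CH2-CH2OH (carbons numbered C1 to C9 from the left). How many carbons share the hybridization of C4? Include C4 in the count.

4

C4 is sp2 (one π bond).
C1: sp2 ✓
C2: sp2 ✓
C3: sp3
C4: sp2 ✓
C5: sp2 ✓
C6: sp3
C7: sp3
C8: sp3
C9: sp3
4 carbons are sp2.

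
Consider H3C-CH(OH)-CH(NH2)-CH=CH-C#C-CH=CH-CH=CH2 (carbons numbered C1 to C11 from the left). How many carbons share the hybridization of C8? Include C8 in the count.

C8 is sp2 (one π bond).
C1: sp3
C2: sp3
C3: sp3
C4: sp2 ✓
C5: sp2 ✓
C6: sp
C7: sp
C8: sp2 ✓
C9: sp2 ✓
C10: sp2 ✓
C11: sp2 ✓
6 carbons are sp2.

6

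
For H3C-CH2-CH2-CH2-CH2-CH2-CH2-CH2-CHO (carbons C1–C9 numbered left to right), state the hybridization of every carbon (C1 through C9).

C1: 4 σ bonds; 4 regions of electron density → sp3.
C2 has 4 σ bonds: steric number 4 → sp3.
C3 has 4 σ bonds: steric number 4 → sp3.
C4 has 4 σ bonds: steric number 4 → sp3.
C5: 4 σ bonds; 4 regions of electron density → sp3.
C6 is sp3: 4 σ bonds, 4 electron-density regions.
C7 has 4 σ bonds: steric number 4 → sp3.
C8: 4 σ bonds — 4 electron domains, sp3.
C9 — 3 σ bonds, plus one π bond. Steric number 3, so sp2.

C1 sp3, C2 sp3, C3 sp3, C4 sp3, C5 sp3, C6 sp3, C7 sp3, C8 sp3, C9 sp2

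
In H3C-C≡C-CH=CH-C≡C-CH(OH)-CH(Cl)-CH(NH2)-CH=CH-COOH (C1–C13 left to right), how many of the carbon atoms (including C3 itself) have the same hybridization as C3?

4

C3 is sp (two π bonds).
C1: sp3
C2: sp ✓
C3: sp ✓
C4: sp2
C5: sp2
C6: sp ✓
C7: sp ✓
C8: sp3
C9: sp3
C10: sp3
C11: sp2
C12: sp2
C13: sp2
4 carbons are sp.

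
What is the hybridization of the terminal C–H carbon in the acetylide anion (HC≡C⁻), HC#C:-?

sp

The terminal C–H carbon is sp: 2 σ bonds, plus two π bonds, 2 electron-density regions.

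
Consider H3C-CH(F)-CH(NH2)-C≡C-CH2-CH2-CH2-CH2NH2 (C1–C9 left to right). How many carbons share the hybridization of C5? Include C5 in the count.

C5 is sp (two π bonds).
C1: sp3
C2: sp3
C3: sp3
C4: sp ✓
C5: sp ✓
C6: sp3
C7: sp3
C8: sp3
C9: sp3
2 carbons are sp.

2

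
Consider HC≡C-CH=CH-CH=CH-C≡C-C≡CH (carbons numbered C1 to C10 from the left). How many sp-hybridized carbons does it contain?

6

C1: sp ✓
C2: sp ✓
C3: sp2
C4: sp2
C5: sp2
C6: sp2
C7: sp ✓
C8: sp ✓
C9: sp ✓
C10: sp ✓
C1, C2, C7, C8, C9, C10 → 6 sp carbons.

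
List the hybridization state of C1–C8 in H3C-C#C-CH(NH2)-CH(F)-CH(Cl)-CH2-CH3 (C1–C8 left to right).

C1 sp3, C2 sp, C3 sp, C4 sp3, C5 sp3, C6 sp3, C7 sp3, C8 sp3

C1 is sp3: 4 σ bonds, 4 electron-density regions.
C2 is sp: 2 σ bonds, plus two π bonds, 2 electron-density regions.
C3: 2 σ bonds, plus two π bonds — 2 electron domains, sp.
C4 carries 4 σ bonds, giving a steric number of 4, so it is sp3.
C5 — 4 σ bonds. Steric number 4, so sp3.
C6 (4 σ bonds) has steric number 4: sp3.
C7 carries 4 σ bonds, giving a steric number of 4, so it is sp3.
C8: 4 σ bonds; 4 regions of electron density → sp3.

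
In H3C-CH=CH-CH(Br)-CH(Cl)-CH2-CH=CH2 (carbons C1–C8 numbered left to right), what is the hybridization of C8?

sp²

C8 — 3 σ bonds, plus one π bond. Steric number 3, so sp2.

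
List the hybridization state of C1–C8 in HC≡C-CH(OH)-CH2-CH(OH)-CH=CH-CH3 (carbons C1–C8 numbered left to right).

C1 sp, C2 sp, C3 sp3, C4 sp3, C5 sp3, C6 sp2, C7 sp2, C8 sp3

C1 has 2 σ bonds, plus two π bonds: steric number 2 → sp.
C2 is sp: 2 σ bonds, plus two π bonds, 2 electron-density regions.
C3 — 4 σ bonds. Steric number 4, so sp3.
C4: 4 σ bonds — 4 electron domains, sp3.
C5: 4 σ bonds; 4 regions of electron density → sp3.
C6: 3 σ bonds, plus one π bond — 3 electron domains, sp2.
C7 carries 3 σ bonds, plus one π bond, giving a steric number of 3, so it is sp2.
C8 (4 σ bonds) has steric number 4: sp3.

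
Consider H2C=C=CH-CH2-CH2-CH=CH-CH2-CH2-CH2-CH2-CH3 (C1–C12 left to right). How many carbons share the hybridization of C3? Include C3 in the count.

C3 is sp2 (one π bond).
C1: sp2 ✓
C2: sp
C3: sp2 ✓
C4: sp3
C5: sp3
C6: sp2 ✓
C7: sp2 ✓
C8: sp3
C9: sp3
C10: sp3
C11: sp3
C12: sp3
4 carbons are sp2.

4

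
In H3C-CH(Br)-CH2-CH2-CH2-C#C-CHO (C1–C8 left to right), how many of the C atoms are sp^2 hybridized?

1

C1: sp3
C2: sp3
C3: sp3
C4: sp3
C5: sp3
C6: sp
C7: sp
C8: sp2 ✓
C8 → 1 sp2 carbon.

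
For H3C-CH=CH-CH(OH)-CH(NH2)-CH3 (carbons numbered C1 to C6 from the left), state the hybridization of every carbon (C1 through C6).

C1 sp3, C2 sp2, C3 sp2, C4 sp3, C5 sp3, C6 sp3

C1 has 4 σ bonds: steric number 4 → sp3.
C2: 3 σ bonds, plus one π bond — 3 electron domains, sp2.
C3 has 3 σ bonds, plus one π bond: steric number 3 → sp2.
C4: 4 σ bonds; 4 regions of electron density → sp3.
C5 is sp3: 4 σ bonds, 4 electron-density regions.
C6 — 4 σ bonds. Steric number 4, so sp3.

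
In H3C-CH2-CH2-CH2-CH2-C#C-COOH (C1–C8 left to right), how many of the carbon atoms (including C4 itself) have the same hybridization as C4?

C4 is sp3 (only σ bonds).
C1: sp3 ✓
C2: sp3 ✓
C3: sp3 ✓
C4: sp3 ✓
C5: sp3 ✓
C6: sp
C7: sp
C8: sp2
5 carbons are sp3.

5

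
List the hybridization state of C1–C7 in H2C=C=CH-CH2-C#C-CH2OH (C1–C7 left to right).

C1: 3 σ bonds, plus one π bond; 3 regions of electron density → sp2.
C2 (2 σ bonds, plus two π bonds) has steric number 2: sp.
C3: 3 σ bonds, plus one π bond — 3 electron domains, sp2.
C4 — 4 σ bonds. Steric number 4, so sp3.
C5 — 2 σ bonds, plus two π bonds. Steric number 2, so sp.
C6 — 2 σ bonds, plus two π bonds. Steric number 2, so sp.
C7 has 4 σ bonds: steric number 4 → sp3.

C1 sp2, C2 sp, C3 sp2, C4 sp3, C5 sp, C6 sp, C7 sp3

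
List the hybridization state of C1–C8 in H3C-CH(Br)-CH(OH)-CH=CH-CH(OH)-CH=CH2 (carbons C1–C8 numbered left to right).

C1 carries 4 σ bonds, giving a steric number of 4, so it is sp3.
C2 (4 σ bonds) has steric number 4: sp3.
C3 is sp3: 4 σ bonds, 4 electron-density regions.
C4: 3 σ bonds, plus one π bond; 3 regions of electron density → sp2.
C5 — 3 σ bonds, plus one π bond. Steric number 3, so sp2.
C6 carries 4 σ bonds, giving a steric number of 4, so it is sp3.
C7 (3 σ bonds, plus one π bond) has steric number 3: sp2.
C8 — 3 σ bonds, plus one π bond. Steric number 3, so sp2.

C1 sp3, C2 sp3, C3 sp3, C4 sp2, C5 sp2, C6 sp3, C7 sp2, C8 sp2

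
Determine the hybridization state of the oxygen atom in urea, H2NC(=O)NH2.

The oxygen atom carries 1 σ bond and 2 lone pairs, plus one π bond, giving a steric number of 3, so it is sp2.

sp2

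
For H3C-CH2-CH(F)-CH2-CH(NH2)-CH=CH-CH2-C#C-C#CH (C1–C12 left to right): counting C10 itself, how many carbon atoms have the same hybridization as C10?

4

C10 is sp (two π bonds).
C1: sp3
C2: sp3
C3: sp3
C4: sp3
C5: sp3
C6: sp2
C7: sp2
C8: sp3
C9: sp ✓
C10: sp ✓
C11: sp ✓
C12: sp ✓
4 carbons are sp.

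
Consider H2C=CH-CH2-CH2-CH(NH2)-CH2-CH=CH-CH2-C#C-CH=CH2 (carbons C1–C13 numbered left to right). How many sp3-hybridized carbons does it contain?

C1: sp2
C2: sp2
C3: sp3 ✓
C4: sp3 ✓
C5: sp3 ✓
C6: sp3 ✓
C7: sp2
C8: sp2
C9: sp3 ✓
C10: sp
C11: sp
C12: sp2
C13: sp2
C3, C4, C5, C6, C9 → 5 sp3 carbons.

5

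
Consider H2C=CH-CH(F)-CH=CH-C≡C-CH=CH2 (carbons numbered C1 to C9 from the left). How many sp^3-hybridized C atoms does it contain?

1

C1: sp2
C2: sp2
C3: sp3 ✓
C4: sp2
C5: sp2
C6: sp
C7: sp
C8: sp2
C9: sp2
C3 → 1 sp3 carbon.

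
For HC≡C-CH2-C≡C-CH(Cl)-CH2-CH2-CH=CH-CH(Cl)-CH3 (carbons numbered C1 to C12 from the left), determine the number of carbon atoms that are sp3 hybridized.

6

C1: sp
C2: sp
C3: sp3 ✓
C4: sp
C5: sp
C6: sp3 ✓
C7: sp3 ✓
C8: sp3 ✓
C9: sp2
C10: sp2
C11: sp3 ✓
C12: sp3 ✓
C3, C6, C7, C8, C11, C12 → 6 sp3 carbons.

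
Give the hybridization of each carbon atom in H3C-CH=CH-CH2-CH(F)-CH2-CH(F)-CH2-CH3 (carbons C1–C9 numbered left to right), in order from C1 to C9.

C1 sp3, C2 sp2, C3 sp2, C4 sp3, C5 sp3, C6 sp3, C7 sp3, C8 sp3, C9 sp3

C1 — 4 σ bonds. Steric number 4, so sp3.
C2 carries 3 σ bonds, plus one π bond, giving a steric number of 3, so it is sp2.
C3 (3 σ bonds, plus one π bond) has steric number 3: sp2.
C4: 4 σ bonds — 4 electron domains, sp3.
C5 carries 4 σ bonds, giving a steric number of 4, so it is sp3.
C6: 4 σ bonds — 4 electron domains, sp3.
C7 — 4 σ bonds. Steric number 4, so sp3.
C8 (4 σ bonds) has steric number 4: sp3.
C9 has 4 σ bonds: steric number 4 → sp3.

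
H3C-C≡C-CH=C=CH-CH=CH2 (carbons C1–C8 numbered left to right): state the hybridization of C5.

C5 — 2 σ bonds, plus two π bonds. Steric number 2, so sp.

sp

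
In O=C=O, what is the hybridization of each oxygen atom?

sp^2

One σ bond + two lone pairs = steric number 3 → sp2.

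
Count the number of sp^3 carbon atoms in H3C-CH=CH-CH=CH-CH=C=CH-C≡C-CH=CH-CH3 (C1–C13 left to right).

2

C1: sp3 ✓
C2: sp2
C3: sp2
C4: sp2
C5: sp2
C6: sp2
C7: sp
C8: sp2
C9: sp
C10: sp
C11: sp2
C12: sp2
C13: sp3 ✓
C1, C13 → 2 sp3 carbons.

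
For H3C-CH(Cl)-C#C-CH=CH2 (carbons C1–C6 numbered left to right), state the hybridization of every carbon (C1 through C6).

C1 sp3, C2 sp3, C3 sp, C4 sp, C5 sp2, C6 sp2

C1 — 4 σ bonds. Steric number 4, so sp3.
C2 is sp3: 4 σ bonds, 4 electron-density regions.
C3: 2 σ bonds, plus two π bonds; 2 regions of electron density → sp.
C4 carries 2 σ bonds, plus two π bonds, giving a steric number of 2, so it is sp.
C5: 3 σ bonds, plus one π bond — 3 electron domains, sp2.
C6: 3 σ bonds, plus one π bond; 3 regions of electron density → sp2.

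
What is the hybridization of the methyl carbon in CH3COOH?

The methyl carbon has 4 σ bonds: steric number 4 → sp3.

sp3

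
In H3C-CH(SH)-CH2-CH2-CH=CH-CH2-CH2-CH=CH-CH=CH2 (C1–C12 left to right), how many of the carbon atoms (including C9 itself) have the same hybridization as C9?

6

C9 is sp2 (one π bond).
C1: sp3
C2: sp3
C3: sp3
C4: sp3
C5: sp2 ✓
C6: sp2 ✓
C7: sp3
C8: sp3
C9: sp2 ✓
C10: sp2 ✓
C11: sp2 ✓
C12: sp2 ✓
6 carbons are sp2.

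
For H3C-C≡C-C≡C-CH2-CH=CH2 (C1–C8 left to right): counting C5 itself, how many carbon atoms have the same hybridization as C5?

C5 is sp (two π bonds).
C1: sp3
C2: sp ✓
C3: sp ✓
C4: sp ✓
C5: sp ✓
C6: sp3
C7: sp2
C8: sp2
4 carbons are sp.

4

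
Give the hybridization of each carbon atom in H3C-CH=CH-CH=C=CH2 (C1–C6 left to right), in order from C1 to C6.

C1 — 4 σ bonds. Steric number 4, so sp3.
C2: 3 σ bonds, plus one π bond — 3 electron domains, sp2.
C3: 3 σ bonds, plus one π bond — 3 electron domains, sp2.
C4 has 3 σ bonds, plus one π bond: steric number 3 → sp2.
C5 is sp: 2 σ bonds, plus two π bonds, 2 electron-density regions.
C6 has 3 σ bonds, plus one π bond: steric number 3 → sp2.

C1 sp3, C2 sp2, C3 sp2, C4 sp2, C5 sp, C6 sp2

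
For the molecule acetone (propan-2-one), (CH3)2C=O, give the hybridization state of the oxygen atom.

sp^2

One σ bond + two lone pairs = steric number 3 → sp2.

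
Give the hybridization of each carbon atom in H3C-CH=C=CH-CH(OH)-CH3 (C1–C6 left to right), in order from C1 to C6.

C1 has 4 σ bonds: steric number 4 → sp3.
C2: 3 σ bonds, plus one π bond — 3 electron domains, sp2.
C3 has 2 σ bonds, plus two π bonds: steric number 2 → sp.
C4 carries 3 σ bonds, plus one π bond, giving a steric number of 3, so it is sp2.
C5 (4 σ bonds) has steric number 4: sp3.
C6 is sp3: 4 σ bonds, 4 electron-density regions.

C1 sp3, C2 sp2, C3 sp, C4 sp2, C5 sp3, C6 sp3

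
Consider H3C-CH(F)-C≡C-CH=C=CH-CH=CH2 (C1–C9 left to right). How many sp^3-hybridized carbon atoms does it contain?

2

C1: sp3 ✓
C2: sp3 ✓
C3: sp
C4: sp
C5: sp2
C6: sp
C7: sp2
C8: sp2
C9: sp2
C1, C2 → 2 sp3 carbons.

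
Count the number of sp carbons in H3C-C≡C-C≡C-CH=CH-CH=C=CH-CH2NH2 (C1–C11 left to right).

C1: sp3
C2: sp ✓
C3: sp ✓
C4: sp ✓
C5: sp ✓
C6: sp2
C7: sp2
C8: sp2
C9: sp ✓
C10: sp2
C11: sp3
C2, C3, C4, C5, C9 → 5 sp carbons.

5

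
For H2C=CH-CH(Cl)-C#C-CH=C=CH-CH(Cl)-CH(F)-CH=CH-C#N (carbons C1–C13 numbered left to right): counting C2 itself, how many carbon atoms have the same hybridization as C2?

C2 is sp2 (one π bond).
C1: sp2 ✓
C2: sp2 ✓
C3: sp3
C4: sp
C5: sp
C6: sp2 ✓
C7: sp
C8: sp2 ✓
C9: sp3
C10: sp3
C11: sp2 ✓
C12: sp2 ✓
C13: sp
6 carbons are sp2.

6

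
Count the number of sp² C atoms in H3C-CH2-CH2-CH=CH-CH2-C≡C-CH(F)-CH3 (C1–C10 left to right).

C1: sp3
C2: sp3
C3: sp3
C4: sp2 ✓
C5: sp2 ✓
C6: sp3
C7: sp
C8: sp
C9: sp3
C10: sp3
C4, C5 → 2 sp2 carbons.

2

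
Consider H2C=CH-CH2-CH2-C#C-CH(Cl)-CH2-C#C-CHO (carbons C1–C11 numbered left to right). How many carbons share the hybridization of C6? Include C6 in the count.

4

C6 is sp (two π bonds).
C1: sp2
C2: sp2
C3: sp3
C4: sp3
C5: sp ✓
C6: sp ✓
C7: sp3
C8: sp3
C9: sp ✓
C10: sp ✓
C11: sp2
4 carbons are sp.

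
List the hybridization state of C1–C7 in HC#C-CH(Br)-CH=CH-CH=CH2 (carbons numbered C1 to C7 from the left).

C1 sp, C2 sp, C3 sp3, C4 sp2, C5 sp2, C6 sp2, C7 sp2

C1 has 2 σ bonds, plus two π bonds: steric number 2 → sp.
C2 — 2 σ bonds, plus two π bonds. Steric number 2, so sp.
C3: 4 σ bonds — 4 electron domains, sp3.
C4 (3 σ bonds, plus one π bond) has steric number 3: sp2.
C5: 3 σ bonds, plus one π bond — 3 electron domains, sp2.
C6 (3 σ bonds, plus one π bond) has steric number 3: sp2.
C7 carries 3 σ bonds, plus one π bond, giving a steric number of 3, so it is sp2.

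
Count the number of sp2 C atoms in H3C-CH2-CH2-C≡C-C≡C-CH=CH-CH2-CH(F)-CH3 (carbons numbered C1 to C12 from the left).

C1: sp3
C2: sp3
C3: sp3
C4: sp
C5: sp
C6: sp
C7: sp
C8: sp2 ✓
C9: sp2 ✓
C10: sp3
C11: sp3
C12: sp3
C8, C9 → 2 sp2 carbons.

2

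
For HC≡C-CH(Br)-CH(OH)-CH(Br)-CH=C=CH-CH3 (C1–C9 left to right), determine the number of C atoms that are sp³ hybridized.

C1: sp
C2: sp
C3: sp3 ✓
C4: sp3 ✓
C5: sp3 ✓
C6: sp2
C7: sp
C8: sp2
C9: sp3 ✓
C3, C4, C5, C9 → 4 sp3 carbons.

4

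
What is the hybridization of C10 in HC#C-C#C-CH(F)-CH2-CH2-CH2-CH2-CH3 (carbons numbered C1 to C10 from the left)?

C10 has 4 σ bonds: steric number 4 → sp3.

sp³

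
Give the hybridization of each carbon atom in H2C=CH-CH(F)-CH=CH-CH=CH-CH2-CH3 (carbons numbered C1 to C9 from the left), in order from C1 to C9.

C1 is sp2: 3 σ bonds, plus one π bond, 3 electron-density regions.
C2 (3 σ bonds, plus one π bond) has steric number 3: sp2.
C3 has 4 σ bonds: steric number 4 → sp3.
C4 — 3 σ bonds, plus one π bond. Steric number 3, so sp2.
C5 (3 σ bonds, plus one π bond) has steric number 3: sp2.
C6 carries 3 σ bonds, plus one π bond, giving a steric number of 3, so it is sp2.
C7 is sp2: 3 σ bonds, plus one π bond, 3 electron-density regions.
C8 is sp3: 4 σ bonds, 4 electron-density regions.
C9 has 4 σ bonds: steric number 4 → sp3.

C1 sp2, C2 sp2, C3 sp3, C4 sp2, C5 sp2, C6 sp2, C7 sp2, C8 sp3, C9 sp3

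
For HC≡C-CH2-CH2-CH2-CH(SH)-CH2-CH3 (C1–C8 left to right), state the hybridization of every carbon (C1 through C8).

C1 has 2 σ bonds, plus two π bonds: steric number 2 → sp.
C2 has 2 σ bonds, plus two π bonds: steric number 2 → sp.
C3: 4 σ bonds — 4 electron domains, sp3.
C4 — 4 σ bonds. Steric number 4, so sp3.
C5 — 4 σ bonds. Steric number 4, so sp3.
C6 is sp3: 4 σ bonds, 4 electron-density regions.
C7 carries 4 σ bonds, giving a steric number of 4, so it is sp3.
C8: 4 σ bonds; 4 regions of electron density → sp3.

C1 sp, C2 sp, C3 sp3, C4 sp3, C5 sp3, C6 sp3, C7 sp3, C8 sp3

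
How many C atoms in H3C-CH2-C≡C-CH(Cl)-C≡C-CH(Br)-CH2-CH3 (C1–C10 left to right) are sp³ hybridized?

6

C1: sp3 ✓
C2: sp3 ✓
C3: sp
C4: sp
C5: sp3 ✓
C6: sp
C7: sp
C8: sp3 ✓
C9: sp3 ✓
C10: sp3 ✓
C1, C2, C5, C8, C9, C10 → 6 sp3 carbons.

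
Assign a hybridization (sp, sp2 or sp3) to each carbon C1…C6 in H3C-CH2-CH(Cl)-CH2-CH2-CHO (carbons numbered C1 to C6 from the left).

C1 — 4 σ bonds. Steric number 4, so sp3.
C2 is sp3: 4 σ bonds, 4 electron-density regions.
C3: 4 σ bonds — 4 electron domains, sp3.
C4 carries 4 σ bonds, giving a steric number of 4, so it is sp3.
C5 (4 σ bonds) has steric number 4: sp3.
C6 is sp2: 3 σ bonds, plus one π bond, 3 electron-density regions.

C1 sp3, C2 sp3, C3 sp3, C4 sp3, C5 sp3, C6 sp2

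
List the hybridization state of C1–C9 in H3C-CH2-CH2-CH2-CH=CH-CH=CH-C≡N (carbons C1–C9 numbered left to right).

C1 carries 4 σ bonds, giving a steric number of 4, so it is sp3.
C2 has 4 σ bonds: steric number 4 → sp3.
C3 — 4 σ bonds. Steric number 4, so sp3.
C4 (4 σ bonds) has steric number 4: sp3.
C5: 3 σ bonds, plus one π bond — 3 electron domains, sp2.
C6 — 3 σ bonds, plus one π bond. Steric number 3, so sp2.
C7 has 3 σ bonds, plus one π bond: steric number 3 → sp2.
C8 carries 3 σ bonds, plus one π bond, giving a steric number of 3, so it is sp2.
C9 — 2 σ bonds, plus two π bonds. Steric number 2, so sp.

C1 sp3, C2 sp3, C3 sp3, C4 sp3, C5 sp2, C6 sp2, C7 sp2, C8 sp2, C9 sp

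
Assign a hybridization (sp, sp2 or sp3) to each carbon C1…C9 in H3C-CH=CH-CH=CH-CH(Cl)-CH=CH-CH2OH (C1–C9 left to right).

C1 sp3, C2 sp2, C3 sp2, C4 sp2, C5 sp2, C6 sp3, C7 sp2, C8 sp2, C9 sp3

C1 (4 σ bonds) has steric number 4: sp3.
C2 — 3 σ bonds, plus one π bond. Steric number 3, so sp2.
C3 — 3 σ bonds, plus one π bond. Steric number 3, so sp2.
C4: 3 σ bonds, plus one π bond — 3 electron domains, sp2.
C5 (3 σ bonds, plus one π bond) has steric number 3: sp2.
C6 is sp3: 4 σ bonds, 4 electron-density regions.
C7: 3 σ bonds, plus one π bond; 3 regions of electron density → sp2.
C8 — 3 σ bonds, plus one π bond. Steric number 3, so sp2.
C9 carries 4 σ bonds, giving a steric number of 4, so it is sp3.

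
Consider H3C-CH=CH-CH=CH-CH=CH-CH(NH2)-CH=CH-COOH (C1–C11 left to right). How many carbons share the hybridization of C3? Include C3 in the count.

9

C3 is sp2 (one π bond).
C1: sp3
C2: sp2 ✓
C3: sp2 ✓
C4: sp2 ✓
C5: sp2 ✓
C6: sp2 ✓
C7: sp2 ✓
C8: sp3
C9: sp2 ✓
C10: sp2 ✓
C11: sp2 ✓
9 carbons are sp2.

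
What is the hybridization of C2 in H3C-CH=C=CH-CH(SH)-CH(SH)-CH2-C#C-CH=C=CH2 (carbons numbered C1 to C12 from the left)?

C2: 3 σ bonds, plus one π bond — 3 electron domains, sp2.

sp2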